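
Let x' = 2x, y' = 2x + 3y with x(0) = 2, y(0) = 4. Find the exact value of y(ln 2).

48

A = [[2,0],[2,3]]; eigenvalues λ = 2, 3.
Eigenvectors: (-1,2) for λ=2, (0,-1) for λ=3.
From the initial condition, c_1 = -2, c_2 = -8.
y(ln 2) = (-2)(2^2)(2) + (-8)(2^3)(-1) = 48.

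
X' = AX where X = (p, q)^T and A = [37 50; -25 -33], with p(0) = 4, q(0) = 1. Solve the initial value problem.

p(t) = 38e^(2t)sin(5t) + 4e^(2t)cos(5t), q(t) = -27e^(2t)sin(5t) + e^(2t)cos(5t)

Coefficient matrix A = [[37, 50], [-25, -33]].
Characteristic polynomial det(A - λI) = λ^2 - 4λ + 29 = 0.
Eigenvalues λ = 2 ± 5i (complex conjugate pair).
For λ=2+5i: an eigenvector is (-1,1) - i(3,-2) = (-1 - 3i, 1 + 2i).
A real fundamental pair from Re and Im of e^((2+5i)t)v: X_1 = e^(2t)(cos(5t)·(-1,1) + sin(5t)·(3,-2)), X_2 = e^(2t)(sin(5t)·(-1,1) - cos(5t)·(3,-2)).
General solution: c_1X_1 + c_2X_2.
Applying p(0)=4, q(0)=1 gives c_1=11, c_2=-5.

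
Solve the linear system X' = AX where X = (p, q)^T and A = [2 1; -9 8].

Coefficient matrix A = [[2, 1], [-9, 8]].
Characteristic polynomial det(A - λI) = λ^2 - 10λ + 25 = 0.
Single eigenvalue λ = 5 with algebraic multiplicity 2.
Eigenvector v = (-1,-3); generalized eigenvector w with (A-λI)w=v is (0,-1).
General solution: e^(5t)[C_1·v + C_2·(t·v + w)].

p(t) = -C_1e^(5t) - C_2te^(5t), q(t) = -3C_1e^(5t) - 3C_2te^(5t) - C_2e^(5t)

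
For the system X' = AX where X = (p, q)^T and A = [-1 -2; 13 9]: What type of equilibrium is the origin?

unstable spiral

A = [[-1,-2],[13,9]]; det(A-λI) = λ^2 - 8λ + 17.
λ = 4 ± i: positive real part.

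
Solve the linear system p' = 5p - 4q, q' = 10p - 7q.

p(t) = -c_1e^(-t)sin(2t) + c_1e^(-t)cos(2t) + c_2e^(-t)sin(2t) + c_2e^(-t)cos(2t), q(t) = -c_1e^(-t)sin(2t) + 2c_1e^(-t)cos(2t) + 2c_2e^(-t)sin(2t) + c_2e^(-t)cos(2t)

Coefficient matrix A = [[5, -4], [10, -7]].
Characteristic polynomial det(A - λI) = λ^2 + 2λ + 5 = 0.
Eigenvalues λ = -1 ± 2i (complex conjugate pair).
For λ=-1+2i: an eigenvector is (1,2) - i(-1,-1) = (1 + i, 2 + i).
A real fundamental pair from Re and Im of e^((-1+2i)t)v: X_1 = e^(-t)(cos(2t)·(1,2) + sin(2t)·(-1,-1)), X_2 = e^(-t)(sin(2t)·(1,2) - cos(2t)·(-1,-1)).
General solution: c_1X_1 + c_2X_2.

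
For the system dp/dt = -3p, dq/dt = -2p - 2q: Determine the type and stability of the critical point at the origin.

stable node

A = [[-3,0],[-2,-2]]; det(A-λI) = λ^2 + 5λ + 6.
λ = -3, -2: both negative.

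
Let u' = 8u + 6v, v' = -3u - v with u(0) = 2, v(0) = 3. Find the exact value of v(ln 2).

A = [[8,6],[-3,-1]]; eigenvalues λ = 2, 5.
Eigenvectors: (1,-1) for λ=2, (2,-1) for λ=5.
From the initial condition, c_1 = -8, c_2 = 5.
v(ln 2) = (-8)(2^2)(-1) + (5)(2^5)(-1) = -128.

-128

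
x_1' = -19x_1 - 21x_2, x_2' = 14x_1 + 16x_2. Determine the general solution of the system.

Coefficient matrix A = [[-19, -21], [14, 16]].
Characteristic polynomial det(A - λI) = λ^2 + 3λ - 10 = 0.
Eigenvalues λ = 2, -5.
For λ=2: (A-λI) row 1 is [-21, -21], so an eigenvector is (-1, 1).
For λ=-5: (A-λI) row 1 is [-14, -21], so an eigenvector is (-3, 2).
General solution: c_1e^(2t)(-1,1) + c_2e^(-5t)(-3,2).

x_1(t) = -c_1e^(2t) - 3c_2e^(-5t), x_2(t) = c_1e^(2t) + 2c_2e^(-5t)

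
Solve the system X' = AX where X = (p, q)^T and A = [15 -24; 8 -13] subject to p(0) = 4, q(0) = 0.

p(t) = 16e^(3t) - 12e^(-t), q(t) = 8e^(3t) - 8e^(-t)

Coefficient matrix A = [[15, -24], [8, -13]].
Characteristic polynomial det(A - λI) = λ^2 - 2λ - 3 = 0.
Eigenvalues λ = 3, -1.
For λ=3: (A-λI) row 1 is [12, -24], so an eigenvector is (-2, -1).
For λ=-1: (A-λI) row 1 is [16, -24], so an eigenvector is (3, 2).
General solution: K_1e^(3t)(-2,-1) + K_2e^(-t)(3,2).
Applying p(0)=4, q(0)=0 gives K_1=-8, K_2=-4.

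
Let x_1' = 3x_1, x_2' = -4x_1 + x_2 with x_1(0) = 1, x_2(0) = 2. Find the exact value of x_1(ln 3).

27

A = [[3,0],[-4,1]]; eigenvalues λ = 1, 3.
Eigenvectors: (0,-1) for λ=1, (1,-2) for λ=3.
From the initial condition, c_1 = -4, c_2 = 1.
x_1(ln 3) = (-4)(3^1)(0) + (1)(3^3)(1) = 27.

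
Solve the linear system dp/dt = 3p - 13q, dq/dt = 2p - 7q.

p(t) = 3K_1e^(-2t)sin(t) - 2K_1e^(-2t)cos(t) - 2K_2e^(-2t)sin(t) - 3K_2e^(-2t)cos(t), q(t) = K_1e^(-2t)sin(t) - K_1e^(-2t)cos(t) - K_2e^(-2t)sin(t) - K_2e^(-2t)cos(t)

Coefficient matrix A = [[3, -13], [2, -7]].
Characteristic polynomial det(A - λI) = λ^2 + 4λ + 5 = 0.
Eigenvalues λ = -2 ± i (complex conjugate pair).
For λ=-2+i: an eigenvector is (-2,-1) - i(3,1) = (-2 - 3i, -1 - i).
A real fundamental pair from Re and Im of e^((-2+i)t)v: X_1 = e^(-2t)(cos(t)·(-2,-1) + sin(t)·(3,1)), X_2 = e^(-2t)(sin(t)·(-2,-1) - cos(t)·(3,1)).
General solution: K_1X_1 + K_2X_2.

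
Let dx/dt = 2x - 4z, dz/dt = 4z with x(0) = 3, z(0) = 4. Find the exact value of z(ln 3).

A = [[2,-4],[0,4]]; eigenvalues λ = 2, 4.
Eigenvectors: (1,0) for λ=2, (2,-1) for λ=4.
From the initial condition, c_1 = 11, c_2 = -4.
z(ln 3) = (11)(3^2)(0) + (-4)(3^4)(-1) = 324.

324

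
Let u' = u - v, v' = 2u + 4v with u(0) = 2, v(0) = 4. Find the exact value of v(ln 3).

A = [[1,-1],[2,4]]; eigenvalues λ = 3, 2.
Eigenvectors: (1,-2) for λ=3, (1,-1) for λ=2.
From the initial condition, c_1 = -6, c_2 = 8.
v(ln 3) = (-6)(3^3)(-2) + (8)(3^2)(-1) = 252.

252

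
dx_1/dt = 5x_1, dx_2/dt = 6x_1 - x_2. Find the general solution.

Coefficient matrix A = [[5, 0], [6, -1]].
Characteristic polynomial det(A - λI) = λ^2 - 4λ - 5 = 0.
Eigenvalues λ = 5, -1.
For λ=5: (A-λI) row 2 is [6, -6], so an eigenvector is (1, 1).
For λ=-1: (A-λI) row 1 is [6, 0], so an eigenvector is (0, -1).
General solution: K_1e^(5t)(1,1) + K_2e^(-t)(0,-1).

x_1(t) = K_1e^(5t), x_2(t) = K_1e^(5t) - K_2e^(-t)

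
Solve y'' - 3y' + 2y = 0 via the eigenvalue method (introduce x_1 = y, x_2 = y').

Let x_1 = y, x_2 = y'. Then x_1' = x_2 and x_2' = -2x_1 + 3x_2.
A = [[0,1],[-2,3]]; det(A-λI) = λ^2 - 3λ + 2.
Eigenvalues λ = 2, 1 with eigenvectors (1,2), (1,1).

y(t) = c_1e^(2t) + c_2e^(t)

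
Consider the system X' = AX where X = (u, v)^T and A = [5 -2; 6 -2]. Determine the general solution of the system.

Coefficient matrix A = [[5, -2], [6, -2]].
Characteristic polynomial det(A - λI) = λ^2 - 3λ + 2 = 0.
Eigenvalues λ = 1, 2.
For λ=1: (A-λI) row 1 is [4, -2], so an eigenvector is (-1, -2).
For λ=2: (A-λI) row 1 is [3, -2], so an eigenvector is (2, 3).
General solution: K_1e^(t)(-1,-2) + K_2e^(2t)(2,3).

u(t) = -K_1e^(t) + 2K_2e^(2t), v(t) = -2K_1e^(t) + 3K_2e^(2t)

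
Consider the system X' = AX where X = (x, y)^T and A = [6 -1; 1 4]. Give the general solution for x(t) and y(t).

Coefficient matrix A = [[6, -1], [1, 4]].
Characteristic polynomial det(A - λI) = λ^2 - 10λ + 25 = 0.
Single eigenvalue λ = 5 with algebraic multiplicity 2.
Eigenvector v = (-1,-1); generalized eigenvector w with (A-λI)w=v is (-3,-2).
General solution: e^(5t)[c_1·v + c_2·(t·v + w)].

x(t) = -c_1e^(5t) - c_2te^(5t) - 3c_2e^(5t), y(t) = -c_1e^(5t) - c_2te^(5t) - 2c_2e^(5t)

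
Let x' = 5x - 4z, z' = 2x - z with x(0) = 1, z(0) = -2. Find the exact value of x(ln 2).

A = [[5,-4],[2,-1]]; eigenvalues λ = 1, 3.
Eigenvectors: (1,1) for λ=1, (2,1) for λ=3.
From the initial condition, c_1 = -5, c_2 = 3.
x(ln 2) = (-5)(2^1)(1) + (3)(2^3)(2) = 38.

38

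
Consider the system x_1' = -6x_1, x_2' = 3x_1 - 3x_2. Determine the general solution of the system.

Coefficient matrix A = [[-6, 0], [3, -3]].
Characteristic polynomial det(A - λI) = λ^2 + 9λ + 18 = 0.
Eigenvalues λ = -3, -6.
For λ=-3: (A-λI) row 1 is [-3, 0], so an eigenvector is (0, -1).
For λ=-6: (A-λI) row 2 is [3, 3], so an eigenvector is (-1, 1).
General solution: K_1e^(-3t)(0,-1) + K_2e^(-6t)(-1,1).

x_1(t) = -K_2e^(-6t), x_2(t) = -K_1e^(-3t) + K_2e^(-6t)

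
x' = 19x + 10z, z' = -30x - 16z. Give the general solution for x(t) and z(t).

Coefficient matrix A = [[19, 10], [-30, -16]].
Characteristic polynomial det(A - λI) = λ^2 - 3λ - 4 = 0.
Eigenvalues λ = 4, -1.
For λ=4: (A-λI) row 1 is [15, 10], so an eigenvector is (2, -3).
For λ=-1: (A-λI) row 1 is [20, 10], so an eigenvector is (1, -2).
General solution: c_1e^(4t)(2,-3) + c_2e^(-t)(1,-2).

x(t) = 2c_1e^(4t) + c_2e^(-t), z(t) = -3c_1e^(4t) - 2c_2e^(-t)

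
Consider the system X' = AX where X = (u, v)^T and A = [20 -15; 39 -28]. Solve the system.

u(t) = 2C_1e^(-4t)sin(3t) - C_1e^(-4t)cos(3t) - C_2e^(-4t)sin(3t) - 2C_2e^(-4t)cos(3t), v(t) = 3C_1e^(-4t)sin(3t) - 2C_1e^(-4t)cos(3t) - 2C_2e^(-4t)sin(3t) - 3C_2e^(-4t)cos(3t)

Coefficient matrix A = [[20, -15], [39, -28]].
Characteristic polynomial det(A - λI) = λ^2 + 8λ + 25 = 0.
Eigenvalues λ = -4 ± 3i (complex conjugate pair).
For λ=-4+3i: an eigenvector is (-1,-2) - i(2,3) = (-1 - 2i, -2 - 3i).
A real fundamental pair from Re and Im of e^((-4+3i)t)v: X_1 = e^(-4t)(cos(3t)·(-1,-2) + sin(3t)·(2,3)), X_2 = e^(-4t)(sin(3t)·(-1,-2) - cos(3t)·(2,3)).
General solution: C_1X_1 + C_2X_2.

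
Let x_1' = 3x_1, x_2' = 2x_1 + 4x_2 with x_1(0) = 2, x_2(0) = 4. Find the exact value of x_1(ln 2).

16

A = [[3,0],[2,4]]; eigenvalues λ = 3, 4.
Eigenvectors: (-1,2) for λ=3, (0,1) for λ=4.
From the initial condition, c_1 = -2, c_2 = 8.
x_1(ln 2) = (-2)(2^3)(-1) + (8)(2^4)(0) = 16.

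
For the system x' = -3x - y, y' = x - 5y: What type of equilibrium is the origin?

stable improper node

A = [[-3,-1],[1,-5]]; det(A-λI) = λ^2 + 8λ + 16.
repeated λ = -4 with a single eigenvector.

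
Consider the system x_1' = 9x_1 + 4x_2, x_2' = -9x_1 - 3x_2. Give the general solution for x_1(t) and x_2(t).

Coefficient matrix A = [[9, 4], [-9, -3]].
Characteristic polynomial det(A - λI) = λ^2 - 6λ + 9 = 0.
Single eigenvalue λ = 3 with algebraic multiplicity 2.
Eigenvector v = (-2,3); generalized eigenvector w with (A-λI)w=v is (-1,1).
General solution: e^(3t)[C_1·v + C_2·(t·v + w)].

x_1(t) = -2C_1e^(3t) - 2C_2te^(3t) - C_2e^(3t), x_2(t) = 3C_1e^(3t) + 3C_2te^(3t) + C_2e^(3t)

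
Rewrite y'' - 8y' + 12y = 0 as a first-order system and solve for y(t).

y(t) = K_1e^(6t) + K_2e^(2t)

Let x_1 = y, x_2 = y'. Then x_1' = x_2 and x_2' = -12x_1 + 8x_2.
A = [[0,1],[-12,8]]; det(A-λI) = λ^2 - 8λ + 12.
Eigenvalues λ = 6, 2 with eigenvectors (1,6), (1,2).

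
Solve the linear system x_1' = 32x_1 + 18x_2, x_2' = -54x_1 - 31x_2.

x_1(t) = c_1e^(-4t) + 2c_2e^(5t), x_2(t) = -2c_1e^(-4t) - 3c_2e^(5t)

Coefficient matrix A = [[32, 18], [-54, -31]].
Characteristic polynomial det(A - λI) = λ^2 - λ - 20 = 0.
Eigenvalues λ = -4, 5.
For λ=-4: (A-λI) row 1 is [36, 18], so an eigenvector is (1, -2).
For λ=5: (A-λI) row 1 is [27, 18], so an eigenvector is (2, -3).
General solution: c_1e^(-4t)(1,-2) + c_2e^(5t)(2,-3).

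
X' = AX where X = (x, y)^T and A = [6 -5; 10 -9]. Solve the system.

x(t) = c_1e^(t) - c_2e^(-4t), y(t) = c_1e^(t) - 2c_2e^(-4t)

Coefficient matrix A = [[6, -5], [10, -9]].
Characteristic polynomial det(A - λI) = λ^2 + 3λ - 4 = 0.
Eigenvalues λ = 1, -4.
For λ=1: (A-λI) row 1 is [5, -5], so an eigenvector is (1, 1).
For λ=-4: (A-λI) row 1 is [10, -5], so an eigenvector is (-1, -2).
General solution: c_1e^(t)(1,1) + c_2e^(-4t)(-1,-2).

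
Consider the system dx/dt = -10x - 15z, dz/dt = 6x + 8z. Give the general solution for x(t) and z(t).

Coefficient matrix A = [[-10, -15], [6, 8]].
Characteristic polynomial det(A - λI) = λ^2 + 2λ + 10 = 0.
Eigenvalues λ = -1 ± 3i (complex conjugate pair).
For λ=-1+3i: an eigenvector is (-1,1) - i(-2,1) = (-1 + 2i, 1 - i).
A real fundamental pair from Re and Im of e^((-1+3i)t)v: X_1 = e^(-t)(cos(3t)·(-1,1) + sin(3t)·(-2,1)), X_2 = e^(-t)(sin(3t)·(-1,1) - cos(3t)·(-2,1)).
General solution: C_1X_1 + C_2X_2.

x(t) = -2C_1e^(-t)sin(3t) - C_1e^(-t)cos(3t) - C_2e^(-t)sin(3t) + 2C_2e^(-t)cos(3t), z(t) = C_1e^(-t)sin(3t) + C_1e^(-t)cos(3t) + C_2e^(-t)sin(3t) - C_2e^(-t)cos(3t)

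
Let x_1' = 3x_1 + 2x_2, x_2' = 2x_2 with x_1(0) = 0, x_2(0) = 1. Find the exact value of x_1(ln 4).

A = [[3,2],[0,2]]; eigenvalues λ = 2, 3.
Eigenvectors: (-2,1) for λ=2, (1,0) for λ=3.
From the initial condition, c_1 = 1, c_2 = 2.
x_1(ln 4) = (1)(4^2)(-2) + (2)(4^3)(1) = 96.

96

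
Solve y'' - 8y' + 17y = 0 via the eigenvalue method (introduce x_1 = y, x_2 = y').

Let x_1 = y, x_2 = y'. Then x_1' = x_2 and x_2' = -17x_1 + 8x_2.
A = [[0,1],[-17,8]]; det(A-λI) = λ^2 - 8λ + 17.
Eigenvalues λ = 4 ± i.

y(t) = C_1e^(4t)cos(t) + C_2e^(4t)sin(t)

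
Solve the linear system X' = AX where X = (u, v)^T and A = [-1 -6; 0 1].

Coefficient matrix A = [[-1, -6], [0, 1]].
Characteristic polynomial det(A - λI) = λ^2 - 1 = 0.
Eigenvalues λ = -1, 1.
For λ=-1: (A-λI) row 1 is [0, -6], so an eigenvector is (1, 0).
For λ=1: (A-λI) row 1 is [-2, -6], so an eigenvector is (-3, 1).
General solution: C_1e^(-t)(1,0) + C_2e^(t)(-3,1).

u(t) = C_1e^(-t) - 3C_2e^(t), v(t) = C_2e^(t)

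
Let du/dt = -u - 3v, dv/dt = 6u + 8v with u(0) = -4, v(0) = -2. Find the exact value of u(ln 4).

A = [[-1,-3],[6,8]]; eigenvalues λ = 2, 5.
Eigenvectors: (1,-1) for λ=2, (1,-2) for λ=5.
From the initial condition, c_1 = -10, c_2 = 6.
u(ln 4) = (-10)(4^2)(1) + (6)(4^5)(1) = 5984.

5984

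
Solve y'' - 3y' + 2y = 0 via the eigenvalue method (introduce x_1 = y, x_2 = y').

Let x_1 = y, x_2 = y'. Then x_1' = x_2 and x_2' = -2x_1 + 3x_2.
A = [[0,1],[-2,3]]; det(A-λI) = λ^2 - 3λ + 2.
Eigenvalues λ = 1, 2 with eigenvectors (1,1), (1,2).

y(t) = C_1e^(t) + C_2e^(2t)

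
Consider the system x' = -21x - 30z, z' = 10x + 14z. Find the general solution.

Coefficient matrix A = [[-21, -30], [10, 14]].
Characteristic polynomial det(A - λI) = λ^2 + 7λ + 6 = 0.
Eigenvalues λ = -1, -6.
For λ=-1: (A-λI) row 1 is [-20, -30], so an eigenvector is (3, -2).
For λ=-6: (A-λI) row 1 is [-15, -30], so an eigenvector is (-2, 1).
General solution: c_1e^(-t)(3,-2) + c_2e^(-6t)(-2,1).

x(t) = 3c_1e^(-t) - 2c_2e^(-6t), z(t) = -2c_1e^(-t) + c_2e^(-6t)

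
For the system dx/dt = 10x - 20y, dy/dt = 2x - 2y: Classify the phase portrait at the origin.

unstable spiral

A = [[10,-20],[2,-2]]; det(A-λI) = λ^2 - 8λ + 20.
λ = 4 ± 2i: positive real part.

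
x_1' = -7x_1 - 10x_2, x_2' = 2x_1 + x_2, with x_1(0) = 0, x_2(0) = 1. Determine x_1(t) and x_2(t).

Coefficient matrix A = [[-7, -10], [2, 1]].
Characteristic polynomial det(A - λI) = λ^2 + 6λ + 13 = 0.
Eigenvalues λ = -3 ± 2i (complex conjugate pair).
For λ=-3+2i: an eigenvector is (2,-1) - i(1,0) = (2 - i, -1).
A real fundamental pair from Re and Im of e^((-3+2i)t)v: X_1 = e^(-3t)(cos(2t)·(2,-1) + sin(2t)·(1,0)), X_2 = e^(-3t)(sin(2t)·(2,-1) - cos(2t)·(1,0)).
General solution: K_1X_1 + K_2X_2.
Applying x_1(0)=0, x_2(0)=1 gives K_1=-1, K_2=-2.

x_1(t) = -5e^(-3t)sin(2t), x_2(t) = 2e^(-3t)sin(2t) + e^(-3t)cos(2t)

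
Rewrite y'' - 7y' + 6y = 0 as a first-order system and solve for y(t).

y(t) = c_1e^(t) + c_2e^(6t)

Let x_1 = y, x_2 = y'. Then x_1' = x_2 and x_2' = -6x_1 + 7x_2.
A = [[0,1],[-6,7]]; det(A-λI) = λ^2 - 7λ + 6.
Eigenvalues λ = 1, 6 with eigenvectors (1,1), (1,6).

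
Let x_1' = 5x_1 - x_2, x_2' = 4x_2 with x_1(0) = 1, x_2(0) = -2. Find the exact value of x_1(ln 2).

64

A = [[5,-1],[0,4]]; eigenvalues λ = 5, 4.
Eigenvectors: (-1,0) for λ=5, (1,1) for λ=4.
From the initial condition, c_1 = -3, c_2 = -2.
x_1(ln 2) = (-3)(2^5)(-1) + (-2)(2^4)(1) = 64.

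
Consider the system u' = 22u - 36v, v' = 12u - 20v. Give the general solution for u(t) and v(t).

Coefficient matrix A = [[22, -36], [12, -20]].
Characteristic polynomial det(A - λI) = λ^2 - 2λ - 8 = 0.
Eigenvalues λ = -2, 4.
For λ=-2: (A-λI) row 1 is [24, -36], so an eigenvector is (-3, -2).
For λ=4: (A-λI) row 1 is [18, -36], so an eigenvector is (2, 1).
General solution: C_1e^(-2t)(-3,-2) + C_2e^(4t)(2,1).

u(t) = -3C_1e^(-2t) + 2C_2e^(4t), v(t) = -2C_1e^(-2t) + C_2e^(4t)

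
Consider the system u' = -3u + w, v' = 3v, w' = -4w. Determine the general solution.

u(t) = -C_1e^(-4t) + C_3e^(-3t), v(t) = C_2e^(3t), w(t) = C_1e^(-4t)

Coefficient matrix A = [[-3, 0, 1], [0, 3, 0], [0, 0, -4]].
det(A - λI) = 0 gives eigenvalues λ = -4, 3, -3.
For λ=-4: eigenvector (-1,0,1).
For λ=3: eigenvector (0,1,0).
For λ=-3: eigenvector (1,0,0).
General solution: C_1e^(-4t)(-1,0,1) + C_2e^(3t)(0,1,0) + C_3e^(-3t)(1,0,0).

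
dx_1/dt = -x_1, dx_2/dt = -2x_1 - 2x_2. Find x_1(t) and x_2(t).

Coefficient matrix A = [[-1, 0], [-2, -2]].
Characteristic polynomial det(A - λI) = λ^2 + 3λ + 2 = 0.
Eigenvalues λ = -1, -2.
For λ=-1: (A-λI) row 2 is [-2, -1], so an eigenvector is (-1, 2).
For λ=-2: (A-λI) row 1 is [1, 0], so an eigenvector is (0, -1).
General solution: c_1e^(-t)(-1,2) + c_2e^(-2t)(0,-1).

x_1(t) = -c_1e^(-t), x_2(t) = 2c_1e^(-t) - c_2e^(-2t)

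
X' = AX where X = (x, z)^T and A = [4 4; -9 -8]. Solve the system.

Coefficient matrix A = [[4, 4], [-9, -8]].
Characteristic polynomial det(A - λI) = λ^2 + 4λ + 4 = 0.
Single eigenvalue λ = -2 with algebraic multiplicity 2.
Eigenvector v = (-2,3); generalized eigenvector w with (A-λI)w=v is (1,-2).
General solution: e^(-2t)[c_1·v + c_2·(t·v + w)].

x(t) = -2c_1e^(-2t) - 2c_2te^(-2t) + c_2e^(-2t), z(t) = 3c_1e^(-2t) + 3c_2te^(-2t) - 2c_2e^(-2t)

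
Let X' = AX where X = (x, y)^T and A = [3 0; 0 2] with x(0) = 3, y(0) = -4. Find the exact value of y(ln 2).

-16

A = [[3,0],[0,2]]; eigenvalues λ = 2, 3.
Eigenvectors: (0,-1) for λ=2, (1,0) for λ=3.
From the initial condition, c_1 = 4, c_2 = 3.
y(ln 2) = (4)(2^2)(-1) + (3)(2^3)(0) = -16.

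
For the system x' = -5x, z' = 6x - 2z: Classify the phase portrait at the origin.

stable node

A = [[-5,0],[6,-2]]; det(A-λI) = λ^2 + 7λ + 10.
λ = -5, -2: both negative.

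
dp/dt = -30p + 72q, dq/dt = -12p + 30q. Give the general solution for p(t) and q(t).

Coefficient matrix A = [[-30, 72], [-12, 30]].
Characteristic polynomial det(A - λI) = λ^2 - 36 = 0.
Eigenvalues λ = -6, 6.
For λ=-6: (A-λI) row 1 is [-24, 72], so an eigenvector is (3, 1).
For λ=6: (A-λI) row 1 is [-36, 72], so an eigenvector is (2, 1).
General solution: K_1e^(-6t)(3,1) + K_2e^(6t)(2,1).

p(t) = 3K_1e^(-6t) + 2K_2e^(6t), q(t) = K_1e^(-6t) + K_2e^(6t)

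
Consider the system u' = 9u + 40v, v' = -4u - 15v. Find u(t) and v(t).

Coefficient matrix A = [[9, 40], [-4, -15]].
Characteristic polynomial det(A - λI) = λ^2 + 6λ + 25 = 0.
Eigenvalues λ = -3 ± 4i (complex conjugate pair).
For λ=-3+4i: an eigenvector is (-3,1) - i(1,0) = (-3 - i, 1).
A real fundamental pair from Re and Im of e^((-3+4i)t)v: X_1 = e^(-3t)(cos(4t)·(-3,1) + sin(4t)·(1,0)), X_2 = e^(-3t)(sin(4t)·(-3,1) - cos(4t)·(1,0)).
General solution: C_1X_1 + C_2X_2.

u(t) = C_1e^(-3t)sin(4t) - 3C_1e^(-3t)cos(4t) - 3C_2e^(-3t)sin(4t) - C_2e^(-3t)cos(4t), v(t) = C_1e^(-3t)cos(4t) + C_2e^(-3t)sin(4t)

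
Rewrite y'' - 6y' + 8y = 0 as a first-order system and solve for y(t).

y(t) = C_1e^(4t) + C_2e^(2t)

Let x_1 = y, x_2 = y'. Then x_1' = x_2 and x_2' = -8x_1 + 6x_2.
A = [[0,1],[-8,6]]; det(A-λI) = λ^2 - 6λ + 8.
Eigenvalues λ = 4, 2 with eigenvectors (1,4), (1,2).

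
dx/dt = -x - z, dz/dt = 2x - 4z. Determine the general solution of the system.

Coefficient matrix A = [[-1, -1], [2, -4]].
Characteristic polynomial det(A - λI) = λ^2 + 5λ + 6 = 0.
Eigenvalues λ = -3, -2.
For λ=-3: (A-λI) row 1 is [2, -1], so an eigenvector is (-1, -2).
For λ=-2: (A-λI) row 1 is [1, -1], so an eigenvector is (-1, -1).
General solution: K_1e^(-3t)(-1,-2) + K_2e^(-2t)(-1,-1).

x(t) = -K_1e^(-3t) - K_2e^(-2t), z(t) = -2K_1e^(-3t) - K_2e^(-2t)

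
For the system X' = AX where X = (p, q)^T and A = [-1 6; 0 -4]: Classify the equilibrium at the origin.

stable node

A = [[-1,6],[0,-4]]; det(A-λI) = λ^2 + 5λ + 4.
λ = -1, -4: both negative.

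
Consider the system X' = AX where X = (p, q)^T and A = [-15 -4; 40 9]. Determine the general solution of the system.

p(t) = C_1e^(-3t)sin(4t) - C_2e^(-3t)cos(4t), q(t) = -3C_1e^(-3t)sin(4t) - C_1e^(-3t)cos(4t) - C_2e^(-3t)sin(4t) + 3C_2e^(-3t)cos(4t)

Coefficient matrix A = [[-15, -4], [40, 9]].
Characteristic polynomial det(A - λI) = λ^2 + 6λ + 25 = 0.
Eigenvalues λ = -3 ± 4i (complex conjugate pair).
For λ=-3+4i: an eigenvector is (0,-1) - i(1,-3) = (0 - i, -1 + 3i).
A real fundamental pair from Re and Im of e^((-3+4i)t)v: X_1 = e^(-3t)(cos(4t)·(0,-1) + sin(4t)·(1,-3)), X_2 = e^(-3t)(sin(4t)·(0,-1) - cos(4t)·(1,-3)).
General solution: C_1X_1 + C_2X_2.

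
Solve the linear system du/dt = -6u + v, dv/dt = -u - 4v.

Coefficient matrix A = [[-6, 1], [-1, -4]].
Characteristic polynomial det(A - λI) = λ^2 + 10λ + 25 = 0.
Single eigenvalue λ = -5 with algebraic multiplicity 2.
Eigenvector v = (-1,-1); generalized eigenvector w with (A-λI)w=v is (2,1).
General solution: e^(-5t)[c_1·v + c_2·(t·v + w)].

u(t) = -c_1e^(-5t) - c_2te^(-5t) + 2c_2e^(-5t), v(t) = -c_1e^(-5t) - c_2te^(-5t) + c_2e^(-5t)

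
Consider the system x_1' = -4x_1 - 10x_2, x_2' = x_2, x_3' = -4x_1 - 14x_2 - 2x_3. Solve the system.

Coefficient matrix A = [[-4, -10, 0], [0, 1, 0], [-4, -14, -2]].
det(A - λI) = 0 gives eigenvalues λ = -2, 1, -4.
For λ=-2: eigenvector (0,0,1).
For λ=1: eigenvector (-2,1,-2).
For λ=-4: eigenvector (1,0,2).
General solution: C_1e^(-2t)(0,0,1) + C_2e^(t)(-2,1,-2) + C_3e^(-4t)(1,0,2).

x_1(t) = -2C_2e^(t) + C_3e^(-4t), x_2(t) = C_2e^(t), x_3(t) = C_1e^(-2t) - 2C_2e^(t) + 2C_3e^(-4t)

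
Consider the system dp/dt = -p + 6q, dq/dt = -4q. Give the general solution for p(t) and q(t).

p(t) = -2C_1e^(-4t) + C_2e^(-t), q(t) = C_1e^(-4t)

Coefficient matrix A = [[-1, 6], [0, -4]].
Characteristic polynomial det(A - λI) = λ^2 + 5λ + 4 = 0.
Eigenvalues λ = -4, -1.
For λ=-4: (A-λI) row 1 is [3, 6], so an eigenvector is (-2, 1).
For λ=-1: (A-λI) row 1 is [0, 6], so an eigenvector is (1, 0).
General solution: C_1e^(-4t)(-2,1) + C_2e^(-t)(1,0).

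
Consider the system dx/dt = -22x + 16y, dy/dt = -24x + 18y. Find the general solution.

x(t) = -K_1e^(-6t) - 2K_2e^(2t), y(t) = -K_1e^(-6t) - 3K_2e^(2t)

Coefficient matrix A = [[-22, 16], [-24, 18]].
Characteristic polynomial det(A - λI) = λ^2 + 4λ - 12 = 0.
Eigenvalues λ = -6, 2.
For λ=-6: (A-λI) row 1 is [-16, 16], so an eigenvector is (-1, -1).
For λ=2: (A-λI) row 1 is [-24, 16], so an eigenvector is (-2, -3).
General solution: K_1e^(-6t)(-1,-1) + K_2e^(2t)(-2,-3).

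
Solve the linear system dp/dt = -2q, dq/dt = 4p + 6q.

Coefficient matrix A = [[0, -2], [4, 6]].
Characteristic polynomial det(A - λI) = λ^2 - 6λ + 8 = 0.
Eigenvalues λ = 4, 2.
For λ=4: (A-λI) row 1 is [-4, -2], so an eigenvector is (-1, 2).
For λ=2: (A-λI) row 1 is [-2, -2], so an eigenvector is (1, -1).
General solution: K_1e^(4t)(-1,2) + K_2e^(2t)(1,-1).

p(t) = -K_1e^(4t) + K_2e^(2t), q(t) = 2K_1e^(4t) - K_2e^(2t)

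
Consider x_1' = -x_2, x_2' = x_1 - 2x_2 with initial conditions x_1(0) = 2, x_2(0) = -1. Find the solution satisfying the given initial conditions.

Coefficient matrix A = [[0, -1], [1, -2]].
Characteristic polynomial det(A - λI) = λ^2 + 2λ + 1 = 0.
Single eigenvalue λ = -1 with algebraic multiplicity 2.
Eigenvector v = (-1,-1); generalized eigenvector w with (A-λI)w=v is (-2,-1).
General solution: e^(-t)[K_1·v + K_2·(t·v + w)].
Applying x_1(0)=2, x_2(0)=-1 gives K_1=4, K_2=-3.

x_1(t) = 3te^(-t) + 2e^(-t), x_2(t) = 3te^(-t) - e^(-t)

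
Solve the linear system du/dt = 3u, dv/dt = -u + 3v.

Coefficient matrix A = [[3, 0], [-1, 3]].
Characteristic polynomial det(A - λI) = λ^2 - 6λ + 9 = 0.
Single eigenvalue λ = 3 with algebraic multiplicity 2.
Eigenvector v = (0,-1); generalized eigenvector w with (A-λI)w=v is (1,2).
General solution: e^(3t)[K_1·v + K_2·(t·v + w)].

u(t) = K_2e^(3t), v(t) = -K_1e^(3t) - K_2te^(3t) + 2K_2e^(3t)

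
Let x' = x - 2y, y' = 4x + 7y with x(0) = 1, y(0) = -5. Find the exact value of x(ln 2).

A = [[1,-2],[4,7]]; eigenvalues λ = 5, 3.
Eigenvectors: (1,-2) for λ=5, (1,-1) for λ=3.
From the initial condition, c_1 = 4, c_2 = -3.
x(ln 2) = (4)(2^5)(1) + (-3)(2^3)(1) = 104.

104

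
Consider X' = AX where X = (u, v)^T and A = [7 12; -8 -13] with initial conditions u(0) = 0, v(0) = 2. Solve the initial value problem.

Coefficient matrix A = [[7, 12], [-8, -13]].
Characteristic polynomial det(A - λI) = λ^2 + 6λ + 5 = 0.
Eigenvalues λ = -5, -1.
For λ=-5: (A-λI) row 1 is [12, 12], so an eigenvector is (1, -1).
For λ=-1: (A-λI) row 1 is [8, 12], so an eigenvector is (-3, 2).
General solution: c_1e^(-5t)(1,-1) + c_2e^(-t)(-3,2).
Applying u(0)=0, v(0)=2 gives c_1=-6, c_2=-2.

u(t) = 6e^(-t) - 6e^(-5t), v(t) = -4e^(-t) + 6e^(-5t)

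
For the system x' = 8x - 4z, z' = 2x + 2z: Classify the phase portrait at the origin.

A = [[8,-4],[2,2]]; det(A-λI) = λ^2 - 10λ + 24.
λ = 6, 4: both positive.

unstable node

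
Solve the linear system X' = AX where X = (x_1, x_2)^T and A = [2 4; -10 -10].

Coefficient matrix A = [[2, 4], [-10, -10]].
Characteristic polynomial det(A - λI) = λ^2 + 8λ + 20 = 0.
Eigenvalues λ = -4 ± 2i (complex conjugate pair).
For λ=-4+2i: an eigenvector is (1,-2) - i(-1,1) = (1 + i, -2 - i).
A real fundamental pair from Re and Im of e^((-4+2i)t)v: X_1 = e^(-4t)(cos(2t)·(1,-2) + sin(2t)·(-1,1)), X_2 = e^(-4t)(sin(2t)·(1,-2) - cos(2t)·(-1,1)).
General solution: c_1X_1 + c_2X_2.

x_1(t) = -c_1e^(-4t)sin(2t) + c_1e^(-4t)cos(2t) + c_2e^(-4t)sin(2t) + c_2e^(-4t)cos(2t), x_2(t) = c_1e^(-4t)sin(2t) - 2c_1e^(-4t)cos(2t) - 2c_2e^(-4t)sin(2t) - c_2e^(-4t)cos(2t)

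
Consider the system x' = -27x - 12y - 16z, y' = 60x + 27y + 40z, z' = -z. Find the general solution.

x(t) = c_1e^(-3t) - 2c_2e^(3t) + 4c_3e^(-t), y(t) = -2c_1e^(-3t) + 5c_2e^(3t) - 10c_3e^(-t), z(t) = c_3e^(-t)

Coefficient matrix A = [[-27, -12, -16], [60, 27, 40], [0, 0, -1]].
det(A - λI) = 0 gives eigenvalues λ = -3, 3, -1.
For λ=-3: eigenvector (1,-2,0).
For λ=3: eigenvector (-2,5,0).
For λ=-1: eigenvector (4,-10,1).
General solution: c_1e^(-3t)(1,-2,0) + c_2e^(3t)(-2,5,0) + c_3e^(-t)(4,-10,1).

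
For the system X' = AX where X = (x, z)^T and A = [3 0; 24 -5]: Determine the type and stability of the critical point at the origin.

A = [[3,0],[24,-5]]; det(A-λI) = λ^2 + 2λ - 15.
λ = 3, -5: opposite signs.

saddle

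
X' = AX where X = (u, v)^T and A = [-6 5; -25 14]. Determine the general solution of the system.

Coefficient matrix A = [[-6, 5], [-25, 14]].
Characteristic polynomial det(A - λI) = λ^2 - 8λ + 41 = 0.
Eigenvalues λ = 4 ± 5i (complex conjugate pair).
For λ=4+5i: an eigenvector is (0,1) - i(1,2) = (0 - i, 1 - 2i).
A real fundamental pair from Re and Im of e^((4+5i)t)v: X_1 = e^(4t)(cos(5t)·(0,1) + sin(5t)·(1,2)), X_2 = e^(4t)(sin(5t)·(0,1) - cos(5t)·(1,2)).
General solution: C_1X_1 + C_2X_2.

u(t) = C_1e^(4t)sin(5t) - C_2e^(4t)cos(5t), v(t) = 2C_1e^(4t)sin(5t) + C_1e^(4t)cos(5t) + C_2e^(4t)sin(5t) - 2C_2e^(4t)cos(5t)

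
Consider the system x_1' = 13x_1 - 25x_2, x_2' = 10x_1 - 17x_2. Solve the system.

Coefficient matrix A = [[13, -25], [10, -17]].
Characteristic polynomial det(A - λI) = λ^2 + 4λ + 29 = 0.
Eigenvalues λ = -2 ± 5i (complex conjugate pair).
For λ=-2+5i: an eigenvector is (-2,-1) - i(-1,-1) = (-2 + i, -1 + i).
A real fundamental pair from Re and Im of e^((-2+5i)t)v: X_1 = e^(-2t)(cos(5t)·(-2,-1) + sin(5t)·(-1,-1)), X_2 = e^(-2t)(sin(5t)·(-2,-1) - cos(5t)·(-1,-1)).
General solution: c_1X_1 + c_2X_2.

x_1(t) = -c_1e^(-2t)sin(5t) - 2c_1e^(-2t)cos(5t) - 2c_2e^(-2t)sin(5t) + c_2e^(-2t)cos(5t), x_2(t) = -c_1e^(-2t)sin(5t) - c_1e^(-2t)cos(5t) - c_2e^(-2t)sin(5t) + c_2e^(-2t)cos(5t)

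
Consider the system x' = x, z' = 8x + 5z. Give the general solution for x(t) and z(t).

Coefficient matrix A = [[1, 0], [8, 5]].
Characteristic polynomial det(A - λI) = λ^2 - 6λ + 5 = 0.
Eigenvalues λ = 1, 5.
For λ=1: (A-λI) row 2 is [8, 4], so an eigenvector is (1, -2).
For λ=5: (A-λI) row 1 is [-4, 0], so an eigenvector is (0, -1).
General solution: c_1e^(t)(1,-2) + c_2e^(5t)(0,-1).

x(t) = c_1e^(t), z(t) = -2c_1e^(t) - c_2e^(5t)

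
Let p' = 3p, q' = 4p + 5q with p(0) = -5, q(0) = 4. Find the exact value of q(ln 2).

-112

A = [[3,0],[4,5]]; eigenvalues λ = 3, 5.
Eigenvectors: (-1,2) for λ=3, (0,1) for λ=5.
From the initial condition, c_1 = 5, c_2 = -6.
q(ln 2) = (5)(2^3)(2) + (-6)(2^5)(1) = -112.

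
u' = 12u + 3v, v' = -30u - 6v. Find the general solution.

u(t) = K_1e^(3t)sin(3t) - K_2e^(3t)cos(3t), v(t) = -3K_1e^(3t)sin(3t) + K_1e^(3t)cos(3t) + K_2e^(3t)sin(3t) + 3K_2e^(3t)cos(3t)

Coefficient matrix A = [[12, 3], [-30, -6]].
Characteristic polynomial det(A - λI) = λ^2 - 6λ + 18 = 0.
Eigenvalues λ = 3 ± 3i (complex conjugate pair).
For λ=3+3i: an eigenvector is (0,1) - i(1,-3) = (0 - i, 1 + 3i).
A real fundamental pair from Re and Im of e^((3+3i)t)v: X_1 = e^(3t)(cos(3t)·(0,1) + sin(3t)·(1,-3)), X_2 = e^(3t)(sin(3t)·(0,1) - cos(3t)·(1,-3)).
General solution: K_1X_1 + K_2X_2.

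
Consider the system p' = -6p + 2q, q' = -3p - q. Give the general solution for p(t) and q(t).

Coefficient matrix A = [[-6, 2], [-3, -1]].
Characteristic polynomial det(A - λI) = λ^2 + 7λ + 12 = 0.
Eigenvalues λ = -4, -3.
For λ=-4: (A-λI) row 1 is [-2, 2], so an eigenvector is (-1, -1).
For λ=-3: (A-λI) row 1 is [-3, 2], so an eigenvector is (-2, -3).
General solution: C_1e^(-4t)(-1,-1) + C_2e^(-3t)(-2,-3).

p(t) = -C_1e^(-4t) - 2C_2e^(-3t), q(t) = -C_1e^(-4t) - 3C_2e^(-3t)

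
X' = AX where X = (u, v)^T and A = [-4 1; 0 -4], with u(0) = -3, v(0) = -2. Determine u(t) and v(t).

u(t) = -2te^(-4t) - 3e^(-4t), v(t) = -2e^(-4t)

Coefficient matrix A = [[-4, 1], [0, -4]].
Characteristic polynomial det(A - λI) = λ^2 + 8λ + 16 = 0.
Single eigenvalue λ = -4 with algebraic multiplicity 2.
Eigenvector v = (1,0); generalized eigenvector w with (A-λI)w=v is (2,1).
General solution: e^(-4t)[c_1·v + c_2·(t·v + w)].
Applying u(0)=-3, v(0)=-2 gives c_1=1, c_2=-2.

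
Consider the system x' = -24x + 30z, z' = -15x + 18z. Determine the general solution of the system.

x(t) = -c_1e^(-3t)sin(3t) + 3c_1e^(-3t)cos(3t) + 3c_2e^(-3t)sin(3t) + c_2e^(-3t)cos(3t), z(t) = -c_1e^(-3t)sin(3t) + 2c_1e^(-3t)cos(3t) + 2c_2e^(-3t)sin(3t) + c_2e^(-3t)cos(3t)

Coefficient matrix A = [[-24, 30], [-15, 18]].
Characteristic polynomial det(A - λI) = λ^2 + 6λ + 18 = 0.
Eigenvalues λ = -3 ± 3i (complex conjugate pair).
For λ=-3+3i: an eigenvector is (3,2) - i(-1,-1) = (3 + i, 2 + i).
A real fundamental pair from Re and Im of e^((-3+3i)t)v: X_1 = e^(-3t)(cos(3t)·(3,2) + sin(3t)·(-1,-1)), X_2 = e^(-3t)(sin(3t)·(3,2) - cos(3t)·(-1,-1)).
General solution: c_1X_1 + c_2X_2.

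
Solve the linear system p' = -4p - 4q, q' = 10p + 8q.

p(t) = C_1e^(2t)sin(2t) - C_1e^(2t)cos(2t) - C_2e^(2t)sin(2t) - C_2e^(2t)cos(2t), q(t) = -2C_1e^(2t)sin(2t) + C_1e^(2t)cos(2t) + C_2e^(2t)sin(2t) + 2C_2e^(2t)cos(2t)

Coefficient matrix A = [[-4, -4], [10, 8]].
Characteristic polynomial det(A - λI) = λ^2 - 4λ + 8 = 0.
Eigenvalues λ = 2 ± 2i (complex conjugate pair).
For λ=2+2i: an eigenvector is (-1,1) - i(1,-2) = (-1 - i, 1 + 2i).
A real fundamental pair from Re and Im of e^((2+2i)t)v: X_1 = e^(2t)(cos(2t)·(-1,1) + sin(2t)·(1,-2)), X_2 = e^(2t)(sin(2t)·(-1,1) - cos(2t)·(1,-2)).
General solution: C_1X_1 + C_2X_2.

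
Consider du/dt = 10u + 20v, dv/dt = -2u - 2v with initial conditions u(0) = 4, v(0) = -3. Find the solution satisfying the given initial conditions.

Coefficient matrix A = [[10, 20], [-2, -2]].
Characteristic polynomial det(A - λI) = λ^2 - 8λ + 20 = 0.
Eigenvalues λ = 4 ± 2i (complex conjugate pair).
For λ=4+2i: an eigenvector is (1,0) - i(3,-1) = (1 - 3i, 0 + i).
A real fundamental pair from Re and Im of e^((4+2i)t)v: X_1 = e^(4t)(cos(2t)·(1,0) + sin(2t)·(3,-1)), X_2 = e^(4t)(sin(2t)·(1,0) - cos(2t)·(3,-1)).
General solution: c_1X_1 + c_2X_2.
Applying u(0)=4, v(0)=-3 gives c_1=-5, c_2=-3.

u(t) = -18e^(4t)sin(2t) + 4e^(4t)cos(2t), v(t) = 5e^(4t)sin(2t) - 3e^(4t)cos(2t)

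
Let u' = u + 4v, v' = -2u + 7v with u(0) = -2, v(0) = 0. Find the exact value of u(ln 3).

378

A = [[1,4],[-2,7]]; eigenvalues λ = 3, 5.
Eigenvectors: (-2,-1) for λ=3, (-1,-1) for λ=5.
From the initial condition, c_1 = 2, c_2 = -2.
u(ln 3) = (2)(3^3)(-2) + (-2)(3^5)(-1) = 378.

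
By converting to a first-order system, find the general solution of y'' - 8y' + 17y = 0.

y(t) = C_1e^(4t)cos(t) + C_2e^(4t)sin(t)

Let x_1 = y, x_2 = y'. Then x_1' = x_2 and x_2' = -17x_1 + 8x_2.
A = [[0,1],[-17,8]]; det(A-λI) = λ^2 - 8λ + 17.
Eigenvalues λ = 4 ± i.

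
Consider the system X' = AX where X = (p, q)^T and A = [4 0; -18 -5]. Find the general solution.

p(t) = -C_1e^(4t), q(t) = 2C_1e^(4t) + C_2e^(-5t)

Coefficient matrix A = [[4, 0], [-18, -5]].
Characteristic polynomial det(A - λI) = λ^2 + λ - 20 = 0.
Eigenvalues λ = 4, -5.
For λ=4: (A-λI) row 2 is [-18, -9], so an eigenvector is (-1, 2).
For λ=-5: (A-λI) row 1 is [9, 0], so an eigenvector is (0, 1).
General solution: C_1e^(4t)(-1,2) + C_2e^(-5t)(0,1).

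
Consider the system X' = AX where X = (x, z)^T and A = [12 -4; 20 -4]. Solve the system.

x(t) = c_1e^(4t)cos(4t) + c_2e^(4t)sin(4t), z(t) = c_1e^(4t)sin(4t) + 2c_1e^(4t)cos(4t) + 2c_2e^(4t)sin(4t) - c_2e^(4t)cos(4t)

Coefficient matrix A = [[12, -4], [20, -4]].
Characteristic polynomial det(A - λI) = λ^2 - 8λ + 32 = 0.
Eigenvalues λ = 4 ± 4i (complex conjugate pair).
For λ=4+4i: an eigenvector is (1,2) - i(0,1) = (1, 2 - i).
A real fundamental pair from Re and Im of e^((4+4i)t)v: X_1 = e^(4t)(cos(4t)·(1,2) + sin(4t)·(0,1)), X_2 = e^(4t)(sin(4t)·(1,2) - cos(4t)·(0,1)).
General solution: c_1X_1 + c_2X_2.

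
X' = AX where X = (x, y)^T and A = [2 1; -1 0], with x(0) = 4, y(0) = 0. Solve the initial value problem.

x(t) = 4te^(t) + 4e^(t), y(t) = -4te^(t)

Coefficient matrix A = [[2, 1], [-1, 0]].
Characteristic polynomial det(A - λI) = λ^2 - 2λ + 1 = 0.
Single eigenvalue λ = 1 with algebraic multiplicity 2.
Eigenvector v = (1,-1); generalized eigenvector w with (A-λI)w=v is (0,1).
General solution: e^(t)[C_1·v + C_2·(t·v + w)].
Applying x(0)=4, y(0)=0 gives C_1=4, C_2=4.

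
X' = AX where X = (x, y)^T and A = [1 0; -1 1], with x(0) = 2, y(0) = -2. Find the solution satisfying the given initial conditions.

x(t) = 2e^(t), y(t) = -2te^(t) - 2e^(t)

Coefficient matrix A = [[1, 0], [-1, 1]].
Characteristic polynomial det(A - λI) = λ^2 - 2λ + 1 = 0.
Single eigenvalue λ = 1 with algebraic multiplicity 2.
Eigenvector v = (0,1); generalized eigenvector w with (A-λI)w=v is (-1,3).
General solution: e^(t)[C_1·v + C_2·(t·v + w)].
Applying x(0)=2, y(0)=-2 gives C_1=4, C_2=-2.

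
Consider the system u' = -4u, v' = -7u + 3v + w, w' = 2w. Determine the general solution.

u(t) = c_1e^(-4t), v(t) = c_1e^(-4t) + c_2e^(3t) - c_3e^(2t), w(t) = c_3e^(2t)

Coefficient matrix A = [[-4, 0, 0], [-7, 3, 1], [0, 0, 2]].
det(A - λI) = 0 gives eigenvalues λ = -4, 3, 2.
For λ=-4: eigenvector (1,1,0).
For λ=3: eigenvector (0,1,0).
For λ=2: eigenvector (0,-1,1).
General solution: c_1e^(-4t)(1,1,0) + c_2e^(3t)(0,1,0) + c_3e^(2t)(0,-1,1).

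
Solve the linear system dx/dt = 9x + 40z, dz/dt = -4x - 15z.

Coefficient matrix A = [[9, 40], [-4, -15]].
Characteristic polynomial det(A - λI) = λ^2 + 6λ + 25 = 0.
Eigenvalues λ = -3 ± 4i (complex conjugate pair).
For λ=-3+4i: an eigenvector is (3,-1) - i(-1,0) = (3 + i, -1).
A real fundamental pair from Re and Im of e^((-3+4i)t)v: X_1 = e^(-3t)(cos(4t)·(3,-1) + sin(4t)·(-1,0)), X_2 = e^(-3t)(sin(4t)·(3,-1) - cos(4t)·(-1,0)).
General solution: c_1X_1 + c_2X_2.

x(t) = -c_1e^(-3t)sin(4t) + 3c_1e^(-3t)cos(4t) + 3c_2e^(-3t)sin(4t) + c_2e^(-3t)cos(4t), z(t) = -c_1e^(-3t)cos(4t) - c_2e^(-3t)sin(4t)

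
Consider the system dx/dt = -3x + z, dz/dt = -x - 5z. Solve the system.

Coefficient matrix A = [[-3, 1], [-1, -5]].
Characteristic polynomial det(A - λI) = λ^2 + 8λ + 16 = 0.
Single eigenvalue λ = -4 with algebraic multiplicity 2.
Eigenvector v = (-1,1); generalized eigenvector w with (A-λI)w=v is (-3,2).
General solution: e^(-4t)[C_1·v + C_2·(t·v + w)].

x(t) = -C_1e^(-4t) - C_2te^(-4t) - 3C_2e^(-4t), z(t) = C_1e^(-4t) + C_2te^(-4t) + 2C_2e^(-4t)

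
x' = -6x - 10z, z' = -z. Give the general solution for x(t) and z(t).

Coefficient matrix A = [[-6, -10], [0, -1]].
Characteristic polynomial det(A - λI) = λ^2 + 7λ + 6 = 0.
Eigenvalues λ = -1, -6.
For λ=-1: (A-λI) row 1 is [-5, -10], so an eigenvector is (2, -1).
For λ=-6: (A-λI) row 1 is [0, -10], so an eigenvector is (1, 0).
General solution: K_1e^(-t)(2,-1) + K_2e^(-6t)(1,0).

x(t) = 2K_1e^(-t) + K_2e^(-6t), z(t) = -K_1e^(-t)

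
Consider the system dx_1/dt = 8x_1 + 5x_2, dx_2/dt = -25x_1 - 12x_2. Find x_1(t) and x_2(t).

x_1(t) = c_1e^(-2t)sin(5t) - c_2e^(-2t)cos(5t), x_2(t) = -2c_1e^(-2t)sin(5t) + c_1e^(-2t)cos(5t) + c_2e^(-2t)sin(5t) + 2c_2e^(-2t)cos(5t)

Coefficient matrix A = [[8, 5], [-25, -12]].
Characteristic polynomial det(A - λI) = λ^2 + 4λ + 29 = 0.
Eigenvalues λ = -2 ± 5i (complex conjugate pair).
For λ=-2+5i: an eigenvector is (0,1) - i(1,-2) = (0 - i, 1 + 2i).
A real fundamental pair from Re and Im of e^((-2+5i)t)v: X_1 = e^(-2t)(cos(5t)·(0,1) + sin(5t)·(1,-2)), X_2 = e^(-2t)(sin(5t)·(0,1) - cos(5t)·(1,-2)).
General solution: c_1X_1 + c_2X_2.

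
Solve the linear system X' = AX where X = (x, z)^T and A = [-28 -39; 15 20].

Coefficient matrix A = [[-28, -39], [15, 20]].
Characteristic polynomial det(A - λI) = λ^2 + 8λ + 25 = 0.
Eigenvalues λ = -4 ± 3i (complex conjugate pair).
For λ=-4+3i: an eigenvector is (-3,2) - i(-2,1) = (-3 + 2i, 2 - i).
A real fundamental pair from Re and Im of e^((-4+3i)t)v: X_1 = e^(-4t)(cos(3t)·(-3,2) + sin(3t)·(-2,1)), X_2 = e^(-4t)(sin(3t)·(-3,2) - cos(3t)·(-2,1)).
General solution: c_1X_1 + c_2X_2.

x(t) = -2c_1e^(-4t)sin(3t) - 3c_1e^(-4t)cos(3t) - 3c_2e^(-4t)sin(3t) + 2c_2e^(-4t)cos(3t), z(t) = c_1e^(-4t)sin(3t) + 2c_1e^(-4t)cos(3t) + 2c_2e^(-4t)sin(3t) - c_2e^(-4t)cos(3t)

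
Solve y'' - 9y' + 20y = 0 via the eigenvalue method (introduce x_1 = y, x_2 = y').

Let x_1 = y, x_2 = y'. Then x_1' = x_2 and x_2' = -20x_1 + 9x_2.
A = [[0,1],[-20,9]]; det(A-λI) = λ^2 - 9λ + 20.
Eigenvalues λ = 5, 4 with eigenvectors (1,5), (1,4).

y(t) = K_1e^(5t) + K_2e^(4t)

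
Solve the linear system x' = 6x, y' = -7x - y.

x(t) = C_1e^(6t), y(t) = -C_1e^(6t) + C_2e^(-t)

Coefficient matrix A = [[6, 0], [-7, -1]].
Characteristic polynomial det(A - λI) = λ^2 - 5λ - 6 = 0.
Eigenvalues λ = 6, -1.
For λ=6: (A-λI) row 2 is [-7, -7], so an eigenvector is (1, -1).
For λ=-1: (A-λI) row 1 is [7, 0], so an eigenvector is (0, 1).
General solution: C_1e^(6t)(1,-1) + C_2e^(-t)(0,1).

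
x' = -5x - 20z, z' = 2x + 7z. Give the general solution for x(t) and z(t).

Coefficient matrix A = [[-5, -20], [2, 7]].
Characteristic polynomial det(A - λI) = λ^2 - 2λ + 5 = 0.
Eigenvalues λ = 1 ± 2i (complex conjugate pair).
For λ=1+2i: an eigenvector is (3,-1) - i(1,0) = (3 - i, -1).
A real fundamental pair from Re and Im of e^((1+2i)t)v: X_1 = e^(t)(cos(2t)·(3,-1) + sin(2t)·(1,0)), X_2 = e^(t)(sin(2t)·(3,-1) - cos(2t)·(1,0)).
General solution: c_1X_1 + c_2X_2.

x(t) = c_1e^(t)sin(2t) + 3c_1e^(t)cos(2t) + 3c_2e^(t)sin(2t) - c_2e^(t)cos(2t), z(t) = -c_1e^(t)cos(2t) - c_2e^(t)sin(2t)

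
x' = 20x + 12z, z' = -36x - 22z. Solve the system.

x(t) = -K_1e^(-4t) - 2K_2e^(2t), z(t) = 2K_1e^(-4t) + 3K_2e^(2t)

Coefficient matrix A = [[20, 12], [-36, -22]].
Characteristic polynomial det(A - λI) = λ^2 + 2λ - 8 = 0.
Eigenvalues λ = -4, 2.
For λ=-4: (A-λI) row 1 is [24, 12], so an eigenvector is (-1, 2).
For λ=2: (A-λI) row 1 is [18, 12], so an eigenvector is (-2, 3).
General solution: K_1e^(-4t)(-1,2) + K_2e^(2t)(-2,3).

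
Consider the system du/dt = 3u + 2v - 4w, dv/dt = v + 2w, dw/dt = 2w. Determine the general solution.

Coefficient matrix A = [[3, 2, -4], [0, 1, 2], [0, 0, 2]].
det(A - λI) = 0 gives eigenvalues λ = 1, 3, 2.
For λ=1: eigenvector (-1,1,0).
For λ=3: eigenvector (1,0,0).
For λ=2: eigenvector (0,2,1).
General solution: K_1e^(t)(-1,1,0) + K_2e^(3t)(1,0,0) + K_3e^(2t)(0,2,1).

u(t) = -K_1e^(t) + K_2e^(3t), v(t) = K_1e^(t) + 2K_3e^(2t), w(t) = K_3e^(2t)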